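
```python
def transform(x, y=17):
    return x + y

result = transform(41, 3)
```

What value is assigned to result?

Step 1: transform(41, 3) overrides default y with 3.
Step 2: Returns 41 + 3 = 44.
Step 3: result = 44

The answer is 44.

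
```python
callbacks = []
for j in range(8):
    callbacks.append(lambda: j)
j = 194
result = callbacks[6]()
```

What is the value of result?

Step 1: Lambdas capture the variable j by reference, not by value.
Step 2: After the loop, j is reassigned to 194.
Step 3: callbacks[6]() looks up the current j = 194. result = 194

The answer is 194.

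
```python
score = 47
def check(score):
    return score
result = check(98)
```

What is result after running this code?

Step 1: Global score = 47.
Step 2: check(98) takes parameter score = 98, which shadows the global.
Step 3: result = 98

The answer is 98.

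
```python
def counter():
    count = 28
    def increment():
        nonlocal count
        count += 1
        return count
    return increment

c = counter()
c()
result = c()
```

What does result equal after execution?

Step 1: counter() creates closure with count = 28.
Step 2: Each c() call increments count via nonlocal. After 2 calls: 28 + 2 = 30.
Step 3: result = 30

The answer is 30.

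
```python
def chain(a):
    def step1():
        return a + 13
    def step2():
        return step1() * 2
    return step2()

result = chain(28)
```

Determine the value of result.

Step 1: chain(28) captures a = 28.
Step 2: step2() calls step1() which returns 28 + 13 = 41.
Step 3: step2() returns 41 * 2 = 82

The answer is 82.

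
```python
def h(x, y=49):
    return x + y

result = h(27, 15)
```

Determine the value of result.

Step 1: h(27, 15) overrides default y with 15.
Step 2: Returns 27 + 15 = 42.
Step 3: result = 42

The answer is 42.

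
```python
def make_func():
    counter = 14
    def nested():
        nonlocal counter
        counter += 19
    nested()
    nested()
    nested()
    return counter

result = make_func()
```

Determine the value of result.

Step 1: counter starts at 14.
Step 2: nested() is called 3 times, each adding 19.
Step 3: counter = 14 + 19 * 3 = 71

The answer is 71.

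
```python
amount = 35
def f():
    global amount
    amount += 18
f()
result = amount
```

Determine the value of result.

Step 1: amount = 35 globally.
Step 2: f() modifies global amount: amount += 18 = 53.
Step 3: result = 53

The answer is 53.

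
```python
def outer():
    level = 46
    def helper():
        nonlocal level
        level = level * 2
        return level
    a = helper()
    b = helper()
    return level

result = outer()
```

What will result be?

Step 1: level starts at 46.
Step 2: First helper(): level = 46 * 2 = 92.
Step 3: Second helper(): level = 92 * 2 = 184.
Step 4: result = 184

The answer is 184.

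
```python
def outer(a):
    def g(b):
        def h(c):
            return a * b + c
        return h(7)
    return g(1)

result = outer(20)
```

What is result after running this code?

Step 1: a = 20, b = 1, c = 7.
Step 2: h() computes a * b + c = 20 * 1 + 7 = 27.
Step 3: result = 27

The answer is 27.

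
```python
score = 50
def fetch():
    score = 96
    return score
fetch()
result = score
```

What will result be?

Step 1: Global score = 50.
Step 2: fetch() creates local score = 96 (shadow, not modification).
Step 3: After fetch() returns, global score is unchanged. result = 50

The answer is 50.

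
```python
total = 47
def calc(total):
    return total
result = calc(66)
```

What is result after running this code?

Step 1: Global total = 47.
Step 2: calc(66) takes parameter total = 66, which shadows the global.
Step 3: result = 66

The answer is 66.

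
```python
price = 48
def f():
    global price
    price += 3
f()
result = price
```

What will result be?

Step 1: price = 48 globally.
Step 2: f() modifies global price: price += 3 = 51.
Step 3: result = 51

The answer is 51.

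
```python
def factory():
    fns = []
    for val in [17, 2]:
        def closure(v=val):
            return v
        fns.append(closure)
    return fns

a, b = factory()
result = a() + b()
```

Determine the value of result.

Step 1: Default argument v=val captures val at each iteration.
Step 2: a() returns 17 (captured at first iteration), b() returns 2 (captured at second).
Step 3: result = 17 + 2 = 19

The answer is 19.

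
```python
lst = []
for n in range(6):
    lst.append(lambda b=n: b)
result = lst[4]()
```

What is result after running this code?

Step 1: Default argument b=n captures n's value at each iteration.
Step 2: lst[4] captured b = 4 when n was 4.
Step 3: result = 4

The answer is 4.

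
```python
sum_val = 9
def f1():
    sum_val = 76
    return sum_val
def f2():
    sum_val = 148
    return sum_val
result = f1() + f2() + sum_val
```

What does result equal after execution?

Step 1: Each function shadows global sum_val with its own local.
Step 2: f1() returns 76, f2() returns 148.
Step 3: Global sum_val = 9 is unchanged. result = 76 + 148 + 9 = 233

The answer is 233.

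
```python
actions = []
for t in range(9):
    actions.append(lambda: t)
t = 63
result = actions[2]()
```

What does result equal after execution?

Step 1: Lambdas capture the variable t by reference, not by value.
Step 2: After the loop, t is reassigned to 63.
Step 3: actions[2]() looks up the current t = 63. result = 63

The answer is 63.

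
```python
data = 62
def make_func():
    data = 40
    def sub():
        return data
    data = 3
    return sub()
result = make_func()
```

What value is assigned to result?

Step 1: make_func() sets data = 40, then later data = 3.
Step 2: sub() is called after data is reassigned to 3. Closures capture variables by reference, not by value.
Step 3: result = 3

The answer is 3.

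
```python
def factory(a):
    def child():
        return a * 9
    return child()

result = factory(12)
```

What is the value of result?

Step 1: factory(12) binds parameter a = 12.
Step 2: child() accesses a = 12 from enclosing scope.
Step 3: result = 12 * 9 = 108

The answer is 108.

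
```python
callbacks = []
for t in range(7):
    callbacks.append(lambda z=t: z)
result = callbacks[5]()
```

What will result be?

Step 1: Default argument z=t captures t's value at each iteration.
Step 2: callbacks[5] captured z = 5 when t was 5.
Step 3: result = 5

The answer is 5.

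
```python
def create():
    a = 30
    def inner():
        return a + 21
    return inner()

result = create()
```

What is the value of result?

Step 1: create() defines a = 30.
Step 2: inner() reads a = 30 from enclosing scope, returns 30 + 21 = 51.
Step 3: result = 51

The answer is 51.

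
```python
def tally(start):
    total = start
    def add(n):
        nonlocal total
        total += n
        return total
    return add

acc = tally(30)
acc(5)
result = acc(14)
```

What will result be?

Step 1: tally(30) creates closure with total = 30.
Step 2: First acc(5): total = 30 + 5 = 35.
Step 3: Second acc(14): total = 35 + 14 = 49. result = 49

The answer is 49.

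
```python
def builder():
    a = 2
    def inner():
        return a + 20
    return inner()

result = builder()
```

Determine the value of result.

Step 1: builder() defines a = 2.
Step 2: inner() reads a = 2 from enclosing scope, returns 2 + 20 = 22.
Step 3: result = 22

The answer is 22.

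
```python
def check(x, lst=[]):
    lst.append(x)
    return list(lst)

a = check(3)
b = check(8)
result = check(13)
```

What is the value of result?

Step 1: Default list is shared. list() creates copies for return values.
Step 2: Internal list grows: [3] -> [3, 8] -> [3, 8, 13].
Step 3: result = [3, 8, 13]

The answer is [3, 8, 13].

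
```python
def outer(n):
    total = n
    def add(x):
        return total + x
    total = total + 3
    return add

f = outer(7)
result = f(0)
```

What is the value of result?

Step 1: outer(7) sets total = 7, then total = 7 + 3 = 10.
Step 2: Closures capture by reference, so add sees total = 10.
Step 3: f(0) returns 10 + 0 = 10

The answer is 10.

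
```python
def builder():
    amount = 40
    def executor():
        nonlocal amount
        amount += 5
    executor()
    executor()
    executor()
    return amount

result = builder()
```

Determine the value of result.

Step 1: amount starts at 40.
Step 2: executor() is called 3 times, each adding 5.
Step 3: amount = 40 + 5 * 3 = 55

The answer is 55.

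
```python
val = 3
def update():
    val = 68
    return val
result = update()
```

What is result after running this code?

Step 1: Global val = 3.
Step 2: update() creates local val = 68, shadowing the global.
Step 3: Returns local val = 68. result = 68

The answer is 68.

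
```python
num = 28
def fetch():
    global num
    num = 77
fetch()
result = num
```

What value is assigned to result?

Step 1: num = 28 globally.
Step 2: fetch() declares global num and sets it to 77.
Step 3: After fetch(), global num = 77. result = 77

The answer is 77.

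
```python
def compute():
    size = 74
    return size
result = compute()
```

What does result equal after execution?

Step 1: compute() defines size = 74 in its local scope.
Step 2: return size finds the local variable size = 74.
Step 3: result = 74

The answer is 74.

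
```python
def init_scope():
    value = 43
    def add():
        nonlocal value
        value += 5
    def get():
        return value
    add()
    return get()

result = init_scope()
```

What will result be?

Step 1: value = 43. add() modifies it via nonlocal, get() reads it.
Step 2: add() makes value = 43 + 5 = 48.
Step 3: get() returns 48. result = 48

The answer is 48.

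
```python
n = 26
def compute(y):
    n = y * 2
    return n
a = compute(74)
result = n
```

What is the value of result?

Step 1: Global n = 26.
Step 2: compute(74) creates local n = 74 * 2 = 148.
Step 3: Global n unchanged because no global keyword. result = 26

The answer is 26.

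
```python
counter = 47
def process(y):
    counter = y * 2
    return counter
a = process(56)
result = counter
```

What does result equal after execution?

Step 1: Global counter = 47.
Step 2: process(56) creates local counter = 56 * 2 = 112.
Step 3: Global counter unchanged because no global keyword. result = 47

The answer is 47.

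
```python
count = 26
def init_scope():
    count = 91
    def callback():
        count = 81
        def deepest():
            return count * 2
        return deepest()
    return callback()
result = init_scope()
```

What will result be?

Step 1: deepest() looks up count through LEGB: not local, finds count = 81 in enclosing callback().
Step 2: Returns 81 * 2 = 162.
Step 3: result = 162

The answer is 162.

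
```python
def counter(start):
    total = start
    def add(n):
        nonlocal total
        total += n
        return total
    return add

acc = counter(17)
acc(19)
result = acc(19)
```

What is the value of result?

Step 1: counter(17) creates closure with total = 17.
Step 2: First acc(19): total = 17 + 19 = 36.
Step 3: Second acc(19): total = 36 + 19 = 55. result = 55

The answer is 55.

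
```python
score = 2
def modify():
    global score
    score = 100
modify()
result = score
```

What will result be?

Step 1: score = 2 globally.
Step 2: modify() declares global score and sets it to 100.
Step 3: After modify(), global score = 100. result = 100

The answer is 100.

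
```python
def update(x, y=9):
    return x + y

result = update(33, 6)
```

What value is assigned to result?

Step 1: update(33, 6) overrides default y with 6.
Step 2: Returns 33 + 6 = 39.
Step 3: result = 39

The answer is 39.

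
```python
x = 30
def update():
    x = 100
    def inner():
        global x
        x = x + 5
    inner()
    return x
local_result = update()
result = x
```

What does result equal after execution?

Step 1: Global x = 30. update() creates local x = 100.
Step 2: inner() declares global x and adds 5: global x = 30 + 5 = 35.
Step 3: update() returns its local x = 100 (unaffected by inner).
Step 4: result = global x = 35

The answer is 35.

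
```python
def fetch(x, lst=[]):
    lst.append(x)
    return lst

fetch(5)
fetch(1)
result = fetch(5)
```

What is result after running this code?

Step 1: Mutable default argument gotcha! The list [] is created once.
Step 2: Each call appends to the SAME list: [5], [5, 1], [5, 1, 5].
Step 3: result = [5, 1, 5]

The answer is [5, 1, 5].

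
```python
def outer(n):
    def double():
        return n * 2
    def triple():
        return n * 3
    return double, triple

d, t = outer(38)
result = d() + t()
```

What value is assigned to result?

Step 1: Both closures capture the same n = 38.
Step 2: d() = 38 * 2 = 76, t() = 38 * 3 = 114.
Step 3: result = 76 + 114 = 190

The answer is 190.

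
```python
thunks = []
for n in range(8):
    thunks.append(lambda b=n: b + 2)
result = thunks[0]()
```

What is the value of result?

Step 1: Default argument b=n captures n's value at definition time.
Step 2: thunks[0] was defined when n = 0, so b defaults to 0.
Step 3: result = 0 + 2 = 2 (default arg fixes the late binding issue)

The answer is 2.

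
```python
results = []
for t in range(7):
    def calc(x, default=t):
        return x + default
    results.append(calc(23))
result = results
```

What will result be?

Step 1: Default argument default=t is evaluated at function definition time.
Step 2: Each iteration creates calc with default = current t value.
Step 3: calc(23) returns 23 + default. results = [23, 24, 25, 26, 27, 28, 29]

The answer is [23, 24, 25, 26, 27, 28, 29].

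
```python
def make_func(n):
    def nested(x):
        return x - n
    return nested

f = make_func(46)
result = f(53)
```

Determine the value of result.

Step 1: make_func(46) creates a closure capturing n = 46.
Step 2: f(53) computes 53 - 46 = 7.
Step 3: result = 7

The answer is 7.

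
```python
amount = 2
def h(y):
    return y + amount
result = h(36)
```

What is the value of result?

Step 1: amount = 2 is defined globally.
Step 2: h(36) uses parameter y = 36 and looks up amount from global scope = 2.
Step 3: result = 36 + 2 = 38

The answer is 38.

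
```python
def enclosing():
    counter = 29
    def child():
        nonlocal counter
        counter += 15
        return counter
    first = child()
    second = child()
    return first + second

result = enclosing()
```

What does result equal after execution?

Step 1: counter starts at 29.
Step 2: First call: counter = 29 + 15 = 44, returns 44.
Step 3: Second call: counter = 44 + 15 = 59, returns 59.
Step 4: result = 44 + 59 = 103

The answer is 103.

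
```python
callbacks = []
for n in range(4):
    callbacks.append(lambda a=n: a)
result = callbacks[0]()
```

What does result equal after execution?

Step 1: Default argument a=n captures n's value at each iteration.
Step 2: callbacks[0] captured a = 0 when n was 0.
Step 3: result = 0

The answer is 0.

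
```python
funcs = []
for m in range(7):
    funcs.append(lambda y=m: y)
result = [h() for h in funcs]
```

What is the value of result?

Step 1: Default arg y=m captures m at each iteration.
Step 2: Each lambda has its own default: 0, 1, ..., 6.
Step 3: result = [0, 1, 2, 3, 4, 5, 6]

The answer is [0, 1, 2, 3, 4, 5, 6].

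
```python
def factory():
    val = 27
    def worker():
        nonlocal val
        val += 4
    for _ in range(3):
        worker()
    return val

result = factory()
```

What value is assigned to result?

Step 1: val = 27.
Step 2: worker() is called 3 times in a loop, each adding 4 via nonlocal.
Step 3: val = 27 + 4 * 3 = 39

The answer is 39.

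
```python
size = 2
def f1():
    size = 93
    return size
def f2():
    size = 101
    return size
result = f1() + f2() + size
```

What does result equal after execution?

Step 1: Each function shadows global size with its own local.
Step 2: f1() returns 93, f2() returns 101.
Step 3: Global size = 2 is unchanged. result = 93 + 101 + 2 = 196

The answer is 196.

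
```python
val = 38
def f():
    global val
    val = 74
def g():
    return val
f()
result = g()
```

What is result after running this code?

Step 1: val = 38.
Step 2: f() sets global val = 74.
Step 3: g() reads global val = 74. result = 74

The answer is 74.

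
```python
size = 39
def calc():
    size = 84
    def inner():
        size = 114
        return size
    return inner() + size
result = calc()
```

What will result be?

Step 1: calc() has local size = 84. inner() has local size = 114.
Step 2: inner() returns its local size = 114.
Step 3: calc() returns 114 + its own size (84) = 198

The answer is 198.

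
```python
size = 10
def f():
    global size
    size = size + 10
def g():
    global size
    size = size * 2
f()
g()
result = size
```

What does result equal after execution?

Step 1: size = 10.
Step 2: f() adds 10: size = 10 + 10 = 20.
Step 3: g() doubles: size = 20 * 2 = 40.
Step 4: result = 40

The answer is 40.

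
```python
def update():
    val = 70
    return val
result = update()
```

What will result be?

Step 1: update() defines val = 70 in its local scope.
Step 2: return val finds the local variable val = 70.
Step 3: result = 70

The answer is 70.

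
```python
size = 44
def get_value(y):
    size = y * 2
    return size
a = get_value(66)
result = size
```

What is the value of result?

Step 1: Global size = 44.
Step 2: get_value(66) creates local size = 66 * 2 = 132.
Step 3: Global size unchanged because no global keyword. result = 44

The answer is 44.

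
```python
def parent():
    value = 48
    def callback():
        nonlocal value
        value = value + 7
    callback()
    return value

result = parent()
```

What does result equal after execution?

Step 1: parent() sets value = 48.
Step 2: callback() uses nonlocal to modify value in parent's scope: value = 48 + 7 = 55.
Step 3: parent() returns the modified value = 55

The answer is 55.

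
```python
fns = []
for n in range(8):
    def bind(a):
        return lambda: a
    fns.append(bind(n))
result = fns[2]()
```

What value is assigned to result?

Step 1: bind(n) creates a new scope capturing a = n at call time.
Step 2: fns[2] = bind(2), so its lambda captures a = 2.
Step 3: result = 2 (closure factory fixes late binding)

The answer is 2.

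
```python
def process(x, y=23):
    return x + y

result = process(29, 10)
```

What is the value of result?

Step 1: process(29, 10) overrides default y with 10.
Step 2: Returns 29 + 10 = 39.
Step 3: result = 39

The answer is 39.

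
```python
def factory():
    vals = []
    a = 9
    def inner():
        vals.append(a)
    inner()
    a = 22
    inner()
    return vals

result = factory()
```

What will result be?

Step 1: a = 9. inner() appends current a to vals.
Step 2: First inner(): appends 9. Then a = 22.
Step 3: Second inner(): appends 22 (closure sees updated a). result = [9, 22]

The answer is [9, 22].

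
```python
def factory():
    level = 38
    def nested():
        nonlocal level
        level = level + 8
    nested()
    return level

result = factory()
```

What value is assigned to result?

Step 1: factory() sets level = 38.
Step 2: nested() uses nonlocal to modify level in factory's scope: level = 38 + 8 = 46.
Step 3: factory() returns the modified level = 46

The answer is 46.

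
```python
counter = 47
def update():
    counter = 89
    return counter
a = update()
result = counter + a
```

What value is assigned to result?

Step 1: Global counter = 47. update() returns local counter = 89.
Step 2: a = 89. Global counter still = 47.
Step 3: result = 47 + 89 = 136

The answer is 136.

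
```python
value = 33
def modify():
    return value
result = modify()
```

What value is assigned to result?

Step 1: value = 33 is defined in the global scope.
Step 2: modify() looks up value. No local value exists, so Python checks the global scope via LEGB rule and finds value = 33.
Step 3: result = 33

The answer is 33.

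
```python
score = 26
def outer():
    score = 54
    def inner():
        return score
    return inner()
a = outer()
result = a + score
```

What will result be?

Step 1: outer() has local score = 54. inner() reads from enclosing.
Step 2: outer() returns 54. Global score = 26 unchanged.
Step 3: result = 54 + 26 = 80

The answer is 80.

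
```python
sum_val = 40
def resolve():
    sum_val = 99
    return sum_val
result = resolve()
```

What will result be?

Step 1: Global sum_val = 40.
Step 2: resolve() creates local sum_val = 99, shadowing the global.
Step 3: Returns local sum_val = 99. result = 99

The answer is 99.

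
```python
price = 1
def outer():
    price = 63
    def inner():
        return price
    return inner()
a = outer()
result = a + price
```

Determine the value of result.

Step 1: outer() has local price = 63. inner() reads from enclosing.
Step 2: outer() returns 63. Global price = 1 unchanged.
Step 3: result = 63 + 1 = 64

The answer is 64.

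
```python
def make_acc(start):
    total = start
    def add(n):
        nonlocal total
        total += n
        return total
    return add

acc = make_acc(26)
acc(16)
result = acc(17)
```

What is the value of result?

Step 1: make_acc(26) creates closure with total = 26.
Step 2: First acc(16): total = 26 + 16 = 42.
Step 3: Second acc(17): total = 42 + 17 = 59. result = 59

The answer is 59.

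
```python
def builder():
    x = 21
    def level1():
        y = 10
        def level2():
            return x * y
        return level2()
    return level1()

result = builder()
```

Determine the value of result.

Step 1: x = 21 in builder. y = 10 in level1.
Step 2: level2() reads x = 21 and y = 10 from enclosing scopes.
Step 3: result = 21 * 10 = 210

The answer is 210.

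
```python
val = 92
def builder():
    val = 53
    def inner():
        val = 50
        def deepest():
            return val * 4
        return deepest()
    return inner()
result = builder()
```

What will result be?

Step 1: deepest() looks up val through LEGB: not local, finds val = 50 in enclosing inner().
Step 2: Returns 50 * 4 = 200.
Step 3: result = 200

The answer is 200.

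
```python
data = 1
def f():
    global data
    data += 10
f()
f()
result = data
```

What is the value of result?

Step 1: data = 1.
Step 2: First f(): data = 1 + 10 = 11.
Step 3: Second f(): data = 11 + 10 = 21. result = 21

The answer is 21.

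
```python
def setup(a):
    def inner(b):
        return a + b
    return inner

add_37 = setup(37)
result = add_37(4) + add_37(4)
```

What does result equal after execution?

Step 1: add_37 captures a = 37.
Step 2: add_37(4) = 37 + 4 = 41, called twice.
Step 3: result = 41 + 41 = 82

The answer is 82.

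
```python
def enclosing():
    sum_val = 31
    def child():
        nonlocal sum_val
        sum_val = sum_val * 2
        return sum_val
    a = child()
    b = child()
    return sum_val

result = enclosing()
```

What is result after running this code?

Step 1: sum_val starts at 31.
Step 2: First child(): sum_val = 31 * 2 = 62.
Step 3: Second child(): sum_val = 62 * 2 = 124.
Step 4: result = 124

The answer is 124.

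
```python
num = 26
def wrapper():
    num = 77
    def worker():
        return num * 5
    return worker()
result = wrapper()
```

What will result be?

Step 1: wrapper() shadows global num with num = 77.
Step 2: worker() finds num = 77 in enclosing scope, computes 77 * 5 = 385.
Step 3: result = 385

The answer is 385.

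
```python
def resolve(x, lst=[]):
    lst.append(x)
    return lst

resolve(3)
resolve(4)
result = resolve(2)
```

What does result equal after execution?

Step 1: Mutable default argument gotcha! The list [] is created once.
Step 2: Each call appends to the SAME list: [3], [3, 4], [3, 4, 2].
Step 3: result = [3, 4, 2]

The answer is [3, 4, 2].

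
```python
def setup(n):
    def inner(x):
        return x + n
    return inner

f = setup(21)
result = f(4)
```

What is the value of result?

Step 1: setup(21) creates a closure that captures n = 21.
Step 2: f(4) calls the closure with x = 4, returning 4 + 21 = 25.
Step 3: result = 25

The answer is 25.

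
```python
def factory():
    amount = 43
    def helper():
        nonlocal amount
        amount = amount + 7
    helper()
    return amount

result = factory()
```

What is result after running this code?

Step 1: factory() sets amount = 43.
Step 2: helper() uses nonlocal to modify amount in factory's scope: amount = 43 + 7 = 50.
Step 3: factory() returns the modified amount = 50

The answer is 50.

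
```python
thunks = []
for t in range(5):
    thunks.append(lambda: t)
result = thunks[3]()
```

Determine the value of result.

Step 1: The loop creates 5 lambdas, all referencing the same variable t.
Step 2: After the loop, t = 4 (final value).
Step 3: thunks[3]() looks up t at call time and finds 4. This is the late binding gotcha. result = 4

The answer is 4.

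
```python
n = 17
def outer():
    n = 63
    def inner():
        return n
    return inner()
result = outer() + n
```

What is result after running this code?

Step 1: Global n = 17. outer() shadows with n = 63.
Step 2: inner() returns enclosing n = 63. outer() = 63.
Step 3: result = 63 + global n (17) = 80

The answer is 80.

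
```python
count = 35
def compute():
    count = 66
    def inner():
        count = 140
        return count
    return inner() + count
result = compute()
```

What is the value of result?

Step 1: compute() has local count = 66. inner() has local count = 140.
Step 2: inner() returns its local count = 140.
Step 3: compute() returns 140 + its own count (66) = 206

The answer is 206.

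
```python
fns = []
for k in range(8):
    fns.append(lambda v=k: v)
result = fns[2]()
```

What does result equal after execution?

Step 1: Default argument v=k captures k's value at each iteration.
Step 2: fns[2] captured v = 2 when k was 2.
Step 3: result = 2

The answer is 2.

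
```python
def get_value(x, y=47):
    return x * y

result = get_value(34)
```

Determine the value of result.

Step 1: get_value(34) uses default y = 47.
Step 2: Returns 34 * 47 = 1598.
Step 3: result = 1598

The answer is 1598.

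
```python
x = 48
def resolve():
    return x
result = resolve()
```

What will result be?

Step 1: x = 48 is defined in the global scope.
Step 2: resolve() looks up x. No local x exists, so Python checks the global scope via LEGB rule and finds x = 48.
Step 3: result = 48

The answer is 48.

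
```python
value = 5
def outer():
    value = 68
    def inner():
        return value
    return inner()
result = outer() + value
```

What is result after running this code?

Step 1: Global value = 5. outer() shadows with value = 68.
Step 2: inner() returns enclosing value = 68. outer() = 68.
Step 3: result = 68 + global value (5) = 73

The answer is 73.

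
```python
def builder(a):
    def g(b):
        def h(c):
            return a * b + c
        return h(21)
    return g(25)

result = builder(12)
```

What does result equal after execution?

Step 1: a = 12, b = 25, c = 21.
Step 2: h() computes a * b + c = 12 * 25 + 21 = 321.
Step 3: result = 321

The answer is 321.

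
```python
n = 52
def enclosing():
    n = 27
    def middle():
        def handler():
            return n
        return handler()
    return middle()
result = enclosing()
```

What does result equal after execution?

Step 1: enclosing() defines n = 27. middle() and handler() have no local n.
Step 2: handler() checks local (none), enclosing middle() (none), enclosing enclosing() and finds n = 27.
Step 3: result = 27

The answer is 27.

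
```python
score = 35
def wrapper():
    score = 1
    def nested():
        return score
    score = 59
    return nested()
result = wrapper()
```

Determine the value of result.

Step 1: wrapper() sets score = 1, then later score = 59.
Step 2: nested() is called after score is reassigned to 59. Closures capture variables by reference, not by value.
Step 3: result = 59

The answer is 59.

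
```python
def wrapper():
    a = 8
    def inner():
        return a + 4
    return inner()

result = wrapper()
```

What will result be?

Step 1: wrapper() defines a = 8.
Step 2: inner() reads a = 8 from enclosing scope, returns 8 + 4 = 12.
Step 3: result = 12

The answer is 12.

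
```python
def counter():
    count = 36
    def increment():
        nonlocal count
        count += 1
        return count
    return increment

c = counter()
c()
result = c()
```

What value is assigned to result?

Step 1: counter() creates closure with count = 36.
Step 2: Each c() call increments count via nonlocal. After 2 calls: 36 + 2 = 38.
Step 3: result = 38

The answer is 38.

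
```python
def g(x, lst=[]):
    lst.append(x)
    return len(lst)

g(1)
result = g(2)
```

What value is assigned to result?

Step 1: Mutable default list persists between calls.
Step 2: First call: lst = [1], len = 1. Second call: lst = [1, 2], len = 2.
Step 3: result = 2

The answer is 2.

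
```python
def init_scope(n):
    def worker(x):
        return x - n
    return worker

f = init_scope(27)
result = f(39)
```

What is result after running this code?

Step 1: init_scope(27) creates a closure capturing n = 27.
Step 2: f(39) computes 39 - 27 = 12.
Step 3: result = 12

The answer is 12.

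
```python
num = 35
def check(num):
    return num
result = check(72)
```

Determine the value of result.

Step 1: Global num = 35.
Step 2: check(72) takes parameter num = 72, which shadows the global.
Step 3: result = 72

The answer is 72.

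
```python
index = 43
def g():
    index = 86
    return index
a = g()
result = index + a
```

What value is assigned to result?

Step 1: Global index = 43. g() returns local index = 86.
Step 2: a = 86. Global index still = 43.
Step 3: result = 43 + 86 = 129

The answer is 129.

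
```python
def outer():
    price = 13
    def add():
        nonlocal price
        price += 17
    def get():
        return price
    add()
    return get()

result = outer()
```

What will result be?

Step 1: price = 13. add() modifies it via nonlocal, get() reads it.
Step 2: add() makes price = 13 + 17 = 30.
Step 3: get() returns 30. result = 30

The answer is 30.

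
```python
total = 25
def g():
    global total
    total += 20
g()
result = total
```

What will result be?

Step 1: total = 25 globally.
Step 2: g() modifies global total: total += 20 = 45.
Step 3: result = 45

The answer is 45.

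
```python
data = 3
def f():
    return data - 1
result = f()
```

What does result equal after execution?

Step 1: data = 3 is defined globally.
Step 2: f() looks up data from global scope = 3, then computes 3 - 1 = 2.
Step 3: result = 2

The answer is 2.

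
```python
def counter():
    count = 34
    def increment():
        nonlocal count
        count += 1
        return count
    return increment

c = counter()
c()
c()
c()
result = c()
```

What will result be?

Step 1: counter() creates closure with count = 34.
Step 2: Each c() call increments count via nonlocal. After 4 calls: 34 + 4 = 38.
Step 3: result = 38

The answer is 38.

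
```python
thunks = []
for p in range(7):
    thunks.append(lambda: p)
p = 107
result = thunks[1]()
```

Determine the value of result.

Step 1: Lambdas capture the variable p by reference, not by value.
Step 2: After the loop, p is reassigned to 107.
Step 3: thunks[1]() looks up the current p = 107. result = 107

The answer is 107.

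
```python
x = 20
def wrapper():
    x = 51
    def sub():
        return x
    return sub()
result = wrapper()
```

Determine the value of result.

Step 1: x = 20 globally, but wrapper() defines x = 51 locally.
Step 2: sub() looks up x. Not in local scope, so checks enclosing scope (wrapper) and finds x = 51.
Step 3: result = 51

The answer is 51.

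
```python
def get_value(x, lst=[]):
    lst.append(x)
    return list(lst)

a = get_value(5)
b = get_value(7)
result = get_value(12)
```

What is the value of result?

Step 1: Default list is shared. list() creates copies for return values.
Step 2: Internal list grows: [5] -> [5, 7] -> [5, 7, 12].
Step 3: result = [5, 7, 12]

The answer is [5, 7, 12].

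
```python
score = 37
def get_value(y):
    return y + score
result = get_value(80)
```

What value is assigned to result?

Step 1: score = 37 is defined globally.
Step 2: get_value(80) uses parameter y = 80 and looks up score from global scope = 37.
Step 3: result = 80 + 37 = 117

The answer is 117.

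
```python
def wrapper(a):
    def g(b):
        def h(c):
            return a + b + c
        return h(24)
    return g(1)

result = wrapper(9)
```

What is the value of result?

Step 1: a = 9, b = 1, c = 24 across three nested scopes.
Step 2: h() accesses all three via LEGB rule.
Step 3: result = 9 + 1 + 24 = 34

The answer is 34.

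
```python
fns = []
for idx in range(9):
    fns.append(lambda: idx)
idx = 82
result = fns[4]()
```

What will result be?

Step 1: Lambdas capture the variable idx by reference, not by value.
Step 2: After the loop, idx is reassigned to 82.
Step 3: fns[4]() looks up the current idx = 82. result = 82

The answer is 82.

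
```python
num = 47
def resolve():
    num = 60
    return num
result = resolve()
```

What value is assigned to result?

Step 1: Global num = 47.
Step 2: resolve() creates local num = 60, shadowing the global.
Step 3: Returns local num = 60. result = 60

The answer is 60.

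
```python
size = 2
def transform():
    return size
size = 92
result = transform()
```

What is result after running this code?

Step 1: size is first set to 2, then reassigned to 92.
Step 2: transform() is called after the reassignment, so it looks up the current global size = 92.
Step 3: result = 92

The answer is 92.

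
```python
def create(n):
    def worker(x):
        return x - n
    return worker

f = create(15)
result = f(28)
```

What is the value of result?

Step 1: create(15) creates a closure capturing n = 15.
Step 2: f(28) computes 28 - 15 = 13.
Step 3: result = 13

The answer is 13.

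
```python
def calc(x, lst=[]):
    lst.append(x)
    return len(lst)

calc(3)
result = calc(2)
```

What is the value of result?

Step 1: Mutable default list persists between calls.
Step 2: First call: lst = [3], len = 1. Second call: lst = [3, 2], len = 2.
Step 3: result = 2

The answer is 2.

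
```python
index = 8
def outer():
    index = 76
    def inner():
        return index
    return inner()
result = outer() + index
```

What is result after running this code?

Step 1: Global index = 8. outer() shadows with index = 76.
Step 2: inner() returns enclosing index = 76. outer() = 76.
Step 3: result = 76 + global index (8) = 84

The answer is 84.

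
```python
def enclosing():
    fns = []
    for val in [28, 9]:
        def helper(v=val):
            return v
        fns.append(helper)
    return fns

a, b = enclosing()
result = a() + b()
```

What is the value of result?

Step 1: Default argument v=val captures val at each iteration.
Step 2: a() returns 28 (captured at first iteration), b() returns 9 (captured at second).
Step 3: result = 28 + 9 = 37

The answer is 37.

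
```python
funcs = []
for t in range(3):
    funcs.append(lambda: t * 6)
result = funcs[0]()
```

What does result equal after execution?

Step 1: All lambdas reference the same variable t (late binding).
Step 2: After the loop, t = 2. Every lambda returns t * 6.
Step 3: funcs[0]() = 2 * 6 = 12

The answer is 12.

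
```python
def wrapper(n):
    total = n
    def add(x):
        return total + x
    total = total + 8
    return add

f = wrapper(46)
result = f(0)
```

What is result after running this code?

Step 1: wrapper(46) sets total = 46, then total = 46 + 8 = 54.
Step 2: Closures capture by reference, so add sees total = 54.
Step 3: f(0) returns 54 + 0 = 54

The answer is 54.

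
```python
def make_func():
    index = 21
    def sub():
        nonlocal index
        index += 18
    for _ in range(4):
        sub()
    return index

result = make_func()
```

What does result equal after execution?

Step 1: index = 21.
Step 2: sub() is called 4 times in a loop, each adding 18 via nonlocal.
Step 3: index = 21 + 18 * 4 = 93

The answer is 93.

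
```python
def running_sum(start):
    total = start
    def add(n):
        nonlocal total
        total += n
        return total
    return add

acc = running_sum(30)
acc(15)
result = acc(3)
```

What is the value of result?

Step 1: running_sum(30) creates closure with total = 30.
Step 2: First acc(15): total = 30 + 15 = 45.
Step 3: Second acc(3): total = 45 + 3 = 48. result = 48

The answer is 48.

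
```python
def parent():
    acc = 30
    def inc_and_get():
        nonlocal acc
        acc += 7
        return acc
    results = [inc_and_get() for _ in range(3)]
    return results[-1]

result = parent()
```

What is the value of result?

Step 1: acc = 30.
Step 2: Three calls to inc_and_get(), each adding 7.
Step 3: Last value = 30 + 7 * 3 = 51

The answer is 51.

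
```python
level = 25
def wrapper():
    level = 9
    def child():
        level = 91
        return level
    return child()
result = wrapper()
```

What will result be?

Step 1: Three scopes define level: global (25), wrapper (9), child (91).
Step 2: child() has its own local level = 91, which shadows both enclosing and global.
Step 3: result = 91 (local wins in LEGB)

The answer is 91.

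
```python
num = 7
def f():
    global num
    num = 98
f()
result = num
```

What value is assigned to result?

Step 1: num = 7 globally.
Step 2: f() declares global num and sets it to 98.
Step 3: After f(), global num = 98. result = 98

The answer is 98.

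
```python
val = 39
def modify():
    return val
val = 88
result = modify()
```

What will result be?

Step 1: val is first set to 39, then reassigned to 88.
Step 2: modify() is called after the reassignment, so it looks up the current global val = 88.
Step 3: result = 88

The answer is 88.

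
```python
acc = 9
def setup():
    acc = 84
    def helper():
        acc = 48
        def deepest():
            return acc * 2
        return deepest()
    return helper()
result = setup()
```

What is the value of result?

Step 1: deepest() looks up acc through LEGB: not local, finds acc = 48 in enclosing helper().
Step 2: Returns 48 * 2 = 96.
Step 3: result = 96

The answer is 96.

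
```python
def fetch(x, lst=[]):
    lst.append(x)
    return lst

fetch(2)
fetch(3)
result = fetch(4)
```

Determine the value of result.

Step 1: Mutable default argument gotcha! The list [] is created once.
Step 2: Each call appends to the SAME list: [2], [2, 3], [2, 3, 4].
Step 3: result = [2, 3, 4]

The answer is [2, 3, 4].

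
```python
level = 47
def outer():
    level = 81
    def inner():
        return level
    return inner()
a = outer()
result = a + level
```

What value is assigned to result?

Step 1: outer() has local level = 81. inner() reads from enclosing.
Step 2: outer() returns 81. Global level = 47 unchanged.
Step 3: result = 81 + 47 = 128

The answer is 128.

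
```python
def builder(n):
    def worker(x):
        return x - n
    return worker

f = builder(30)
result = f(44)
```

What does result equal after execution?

Step 1: builder(30) creates a closure capturing n = 30.
Step 2: f(44) computes 44 - 30 = 14.
Step 3: result = 14

The answer is 14.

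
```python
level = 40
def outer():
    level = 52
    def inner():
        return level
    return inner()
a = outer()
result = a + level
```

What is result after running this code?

Step 1: outer() has local level = 52. inner() reads from enclosing.
Step 2: outer() returns 52. Global level = 40 unchanged.
Step 3: result = 52 + 40 = 92

The answer is 92.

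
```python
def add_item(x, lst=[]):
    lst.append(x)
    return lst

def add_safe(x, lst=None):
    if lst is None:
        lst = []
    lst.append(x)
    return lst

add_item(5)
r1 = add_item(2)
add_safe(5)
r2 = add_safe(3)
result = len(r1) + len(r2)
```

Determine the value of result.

Step 1: add_item shares mutable default: after 2 calls, lst = [5, 2], len = 2.
Step 2: add_safe creates fresh list each time: r2 = [3], len = 1.
Step 3: result = 2 + 1 = 3

The answer is 3.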